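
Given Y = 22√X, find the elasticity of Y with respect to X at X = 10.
Elasticity = 1/2

Elasticity = (dY/dX) · (X/Y)

dY/dX = 11/√X
At X = 10: dY/dX = 11·√10/10, Y = 22·√10

Elasticity = (11·√10/10) · (10 / (22·√10)) = 1/2

Interpretation: for a small percentage change in X, the percentage change in Y is approximately 0.50 times as large.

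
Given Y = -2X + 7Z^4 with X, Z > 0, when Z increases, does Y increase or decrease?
Y increases

Taking the partial derivative:
∂Y/∂Z = 28Z^3

∂Y/∂Z = 28Z^3 > 0 (assuming positive values)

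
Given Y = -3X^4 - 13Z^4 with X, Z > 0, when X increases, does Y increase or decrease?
Y decreases

Taking the partial derivative:
∂Y/∂X = -12X^3

∂Y/∂X = -12X^3 < 0 (assuming positive values)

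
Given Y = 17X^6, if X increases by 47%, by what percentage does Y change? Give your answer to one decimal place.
909.0%

For Y = 17X^6:
If X → X(1 + 0.47)
Then Y → Y · (1 + 0.47)^6
     ≈ Y · 10.0903

Percentage change = ((1 + 0.47)^6 − 1) × 100% ≈ 909.0%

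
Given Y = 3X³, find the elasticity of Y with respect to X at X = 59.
Elasticity = 3

Elasticity = (dY/dX) · (X/Y)

dY/dX = 9·X²
At X = 59: dY/dX = 31329, Y = 616137

Elasticity = 31329 · (59 / 616137) = 3

Interpretation: for a small percentage change in X, the percentage change in Y is approximately 3.00 times as large.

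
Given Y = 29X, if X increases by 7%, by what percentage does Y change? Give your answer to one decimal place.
7.0%

For Y = 29X:
If X → X(1 + 0.07)
Then Y → Y · (1 + 0.07)^1
     = Y · 1.0700

Percentage change = ((1 + 0.07)^1 − 1) × 100% = 7.0%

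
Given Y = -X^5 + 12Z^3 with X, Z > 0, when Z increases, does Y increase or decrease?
Y increases

Taking the partial derivative:
∂Y/∂Z = 36Z^2

∂Y/∂Z = 36Z^2 > 0 (assuming positive values)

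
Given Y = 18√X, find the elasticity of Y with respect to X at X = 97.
Elasticity = 1/2

Elasticity = (dY/dX) · (X/Y)

dY/dX = 9/√X
At X = 97: dY/dX = 9·√97/97, Y = 18·√97

Elasticity = (9·√97/97) · (97 / (18·√97)) = 1/2

Interpretation: for a small percentage change in X, the percentage change in Y is approximately 0.50 times as large.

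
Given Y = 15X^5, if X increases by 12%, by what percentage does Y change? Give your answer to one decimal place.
76.2%

For Y = 15X^5:
If X → X(1 + 0.12)
Then Y → Y · (1 + 0.12)^5
     ≈ Y · 1.7623

Percentage change = ((1 + 0.12)^5 − 1) × 100% ≈ 76.2%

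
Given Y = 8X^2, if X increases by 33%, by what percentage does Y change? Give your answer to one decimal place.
76.9%

For Y = 8X^2:
If X → X(1 + 0.33)
Then Y → Y · (1 + 0.33)^2
     = Y · 1.7689

Percentage change = ((1 + 0.33)^2 − 1) × 100% ≈ 76.9%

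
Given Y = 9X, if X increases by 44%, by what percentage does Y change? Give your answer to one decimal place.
44.0%

For Y = 9X:
If X → X(1 + 0.44)
Then Y → Y · (1 + 0.44)^1
     = Y · 1.4400

Percentage change = ((1 + 0.44)^1 − 1) × 100% = 44.0%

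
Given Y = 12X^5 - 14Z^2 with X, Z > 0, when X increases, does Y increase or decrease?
Y increases

Taking the partial derivative:
∂Y/∂X = 60X^4

∂Y/∂X = 60X^4 > 0 (assuming positive values)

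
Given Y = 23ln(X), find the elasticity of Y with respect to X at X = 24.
Elasticity = 1/ln(24) ≈ 0.3147

Elasticity = (dY/dX) · (X/Y)

dY/dX = 23/X
At X = 24: dY/dX = 23/24, Y = 23·ln(24)

Elasticity = (23/24) · (24 / (23·ln(24))) = 1/ln(24) ≈ 0.3147

Interpretation: for a small percentage change in X, the percentage change in Y is approximately 0.31 times as large.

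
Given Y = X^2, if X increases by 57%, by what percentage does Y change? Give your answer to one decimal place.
146.5%

For Y = X^2:
If X → X(1 + 0.57)
Then Y → Y · (1 + 0.57)^2
     = Y · 2.4649

Percentage change = ((1 + 0.57)^2 − 1) × 100% ≈ 146.5%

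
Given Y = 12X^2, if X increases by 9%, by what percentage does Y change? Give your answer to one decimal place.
18.8%

For Y = 12X^2:
If X → X(1 + 0.09)
Then Y → Y · (1 + 0.09)^2
     = Y · 1.1881

Percentage change = ((1 + 0.09)^2 − 1) × 100% ≈ 18.8%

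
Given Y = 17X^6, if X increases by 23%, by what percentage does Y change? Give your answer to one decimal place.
246.3%

For Y = 17X^6:
If X → X(1 + 0.23)
Then Y → Y · (1 + 0.23)^6
     ≈ Y · 3.4628

Percentage change = ((1 + 0.23)^6 − 1) × 100% ≈ 246.3%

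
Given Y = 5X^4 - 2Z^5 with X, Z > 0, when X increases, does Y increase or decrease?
Y increases

Taking the partial derivative:
∂Y/∂X = 20X^3

∂Y/∂X = 20X^3 > 0 (assuming positive values)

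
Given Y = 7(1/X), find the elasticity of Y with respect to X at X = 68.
Elasticity = -1

Elasticity = (dY/dX) · (X/Y)

dY/dX = -7/X²
At X = 68: dY/dX = -7/4624, Y = 7/68

Elasticity = (-7/4624) · (68 / (7/68)) = -1

Interpretation: for a small percentage change in X, the percentage change in Y is approximately -1.00 times as large.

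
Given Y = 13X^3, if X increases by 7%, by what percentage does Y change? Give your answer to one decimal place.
22.5%

For Y = 13X^3:
If X → X(1 + 0.07)
Then Y → Y · (1 + 0.07)^3
     ≈ Y · 1.2250

Percentage change = ((1 + 0.07)^3 − 1) × 100% ≈ 22.5%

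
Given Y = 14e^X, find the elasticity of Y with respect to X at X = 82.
Elasticity = 82

Elasticity = (dY/dX) · (X/Y)

dY/dX = 14·e^X
At X = 82: dY/dX = 14·e^82, Y = 14·e^82

Elasticity = (14·e^82) · (82 / (14·e^82)) = 82

Interpretation: for a small percentage change in X, the percentage change in Y is approximately 82.00 times as large.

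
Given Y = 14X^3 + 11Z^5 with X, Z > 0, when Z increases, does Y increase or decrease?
Y increases

Taking the partial derivative:
∂Y/∂Z = 55Z^4

∂Y/∂Z = 55Z^4 > 0 (assuming positive values)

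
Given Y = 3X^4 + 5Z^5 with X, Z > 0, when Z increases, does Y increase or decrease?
Y increases

Taking the partial derivative:
∂Y/∂Z = 25Z^4

∂Y/∂Z = 25Z^4 > 0 (assuming positive values)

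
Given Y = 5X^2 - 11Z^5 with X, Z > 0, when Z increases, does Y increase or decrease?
Y decreases

Taking the partial derivative:
∂Y/∂Z = -55Z^4

∂Y/∂Z = -55Z^4 < 0 (assuming positive values)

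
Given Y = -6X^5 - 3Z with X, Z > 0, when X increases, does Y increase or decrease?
Y decreases

Taking the partial derivative:
∂Y/∂X = -30X^4

∂Y/∂X = -30X^4 < 0 (assuming positive values)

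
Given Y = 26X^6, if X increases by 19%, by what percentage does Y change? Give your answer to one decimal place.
184.0%

For Y = 26X^6:
If X → X(1 + 0.19)
Then Y → Y · (1 + 0.19)^6
     ≈ Y · 2.8398

Percentage change = ((1 + 0.19)^6 − 1) × 100% ≈ 184.0%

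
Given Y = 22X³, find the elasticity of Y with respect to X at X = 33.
Elasticity = 3

Elasticity = (dY/dX) · (X/Y)

dY/dX = 66·X²
At X = 33: dY/dX = 71874, Y = 790614

Elasticity = 71874 · (33 / 790614) = 3

Interpretation: for a small percentage change in X, the percentage change in Y is approximately 3.00 times as large.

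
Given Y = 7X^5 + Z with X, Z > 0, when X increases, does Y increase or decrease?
Y increases

Taking the partial derivative:
∂Y/∂X = 35X^4

∂Y/∂X = 35X^4 > 0 (assuming positive values)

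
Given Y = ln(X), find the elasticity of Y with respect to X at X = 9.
Elasticity = 1/ln(9) ≈ 0.4551

Elasticity = (dY/dX) · (X/Y)

dY/dX = 1/X
At X = 9: dY/dX = 1/9, Y = ln(9)

Elasticity = (1/9) · (9 / (ln(9))) = 1/ln(9) ≈ 0.4551

Interpretation: for a small percentage change in X, the percentage change in Y is approximately 0.46 times as large.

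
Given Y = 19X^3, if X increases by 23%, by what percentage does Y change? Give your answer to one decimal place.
86.1%

For Y = 19X^3:
If X → X(1 + 0.23)
Then Y → Y · (1 + 0.23)^3
     ≈ Y · 1.8609

Percentage change = ((1 + 0.23)^3 − 1) × 100% ≈ 86.1%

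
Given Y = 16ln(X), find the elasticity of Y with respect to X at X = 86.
Elasticity = 1/ln(86) ≈ 0.2245

Elasticity = (dY/dX) · (X/Y)

dY/dX = 16/X
At X = 86: dY/dX = 8/43, Y = 16·ln(86)

Elasticity = (8/43) · (86 / (16·ln(86))) = 1/ln(86) ≈ 0.2245

Interpretation: for a small percentage change in X, the percentage change in Y is approximately 0.22 times as large.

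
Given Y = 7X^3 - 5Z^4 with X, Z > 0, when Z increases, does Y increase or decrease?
Y decreases

Taking the partial derivative:
∂Y/∂Z = -20Z^3

∂Y/∂Z = -20Z^3 < 0 (assuming positive values)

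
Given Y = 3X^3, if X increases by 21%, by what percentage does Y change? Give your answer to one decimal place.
77.2%

For Y = 3X^3:
If X → X(1 + 0.21)
Then Y → Y · (1 + 0.21)^3
     ≈ Y · 1.7716

Percentage change = ((1 + 0.21)^3 − 1) × 100% ≈ 77.2%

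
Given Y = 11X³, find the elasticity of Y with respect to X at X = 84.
Elasticity = 3

Elasticity = (dY/dX) · (X/Y)

dY/dX = 33·X²
At X = 84: dY/dX = 232848, Y = 6519744

Elasticity = 232848 · (84 / 6519744) = 3

Interpretation: for a small percentage change in X, the percentage change in Y is approximately 3.00 times as large.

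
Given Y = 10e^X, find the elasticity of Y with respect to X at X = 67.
Elasticity = 67

Elasticity = (dY/dX) · (X/Y)

dY/dX = 10·e^X
At X = 67: dY/dX = 10·e^67, Y = 10·e^67

Elasticity = (10·e^67) · (67 / (10·e^67)) = 67

Interpretation: for a small percentage change in X, the percentage change in Y is approximately 67.00 times as large.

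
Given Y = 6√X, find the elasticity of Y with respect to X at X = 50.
Elasticity = 1/2

Elasticity = (dY/dX) · (X/Y)

dY/dX = 3/√X
At X = 50: dY/dX = 3·√2/10, Y = 30·√2

Elasticity = (3·√2/10) · (50 / (30·√2)) = 1/2

Interpretation: for a small percentage change in X, the percentage change in Y is approximately 0.50 times as large.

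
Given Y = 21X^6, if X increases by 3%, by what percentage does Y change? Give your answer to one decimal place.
19.4%

For Y = 21X^6:
If X → X(1 + 0.03)
Then Y → Y · (1 + 0.03)^6
     ≈ Y · 1.1941

Percentage change = ((1 + 0.03)^6 − 1) × 100% ≈ 19.4%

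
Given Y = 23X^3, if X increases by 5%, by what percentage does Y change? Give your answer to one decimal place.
15.8%

For Y = 23X^3:
If X → X(1 + 0.05)
Then Y → Y · (1 + 0.05)^3
     ≈ Y · 1.1576

Percentage change = ((1 + 0.05)^3 − 1) × 100% ≈ 15.8%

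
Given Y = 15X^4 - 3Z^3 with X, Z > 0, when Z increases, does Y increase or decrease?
Y decreases

Taking the partial derivative:
∂Y/∂Z = -9Z^2

∂Y/∂Z = -9Z^2 < 0 (assuming positive values)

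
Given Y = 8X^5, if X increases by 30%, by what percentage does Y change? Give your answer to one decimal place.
271.3%

For Y = 8X^5:
If X → X(1 + 0.3)
Then Y → Y · (1 + 0.3)^5
     ≈ Y · 3.7129

Percentage change = ((1 + 0.3)^5 − 1) × 100% ≈ 271.3%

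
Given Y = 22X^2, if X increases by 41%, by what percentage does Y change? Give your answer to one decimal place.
98.8%

For Y = 22X^2:
If X → X(1 + 0.41)
Then Y → Y · (1 + 0.41)^2
     = Y · 1.9881

Percentage change = ((1 + 0.41)^2 − 1) × 100% ≈ 98.8%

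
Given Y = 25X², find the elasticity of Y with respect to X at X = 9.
Elasticity = 2

Elasticity = (dY/dX) · (X/Y)

dY/dX = 50·X
At X = 9: dY/dX = 450, Y = 2025

Elasticity = 450 · (9 / 2025) = 2

Interpretation: for a small percentage change in X, the percentage change in Y is approximately 2.00 times as large.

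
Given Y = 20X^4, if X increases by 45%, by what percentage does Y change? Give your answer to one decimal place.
342.1%

For Y = 20X^4:
If X → X(1 + 0.45)
Then Y → Y · (1 + 0.45)^4
     ≈ Y · 4.4205

Percentage change = ((1 + 0.45)^4 − 1) × 100% ≈ 342.1%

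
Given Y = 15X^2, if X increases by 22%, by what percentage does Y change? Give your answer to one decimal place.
48.8%

For Y = 15X^2:
If X → X(1 + 0.22)
Then Y → Y · (1 + 0.22)^2
     = Y · 1.4884

Percentage change = ((1 + 0.22)^2 − 1) × 100% ≈ 48.8%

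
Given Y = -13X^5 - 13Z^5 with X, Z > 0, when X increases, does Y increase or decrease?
Y decreases

Taking the partial derivative:
∂Y/∂X = -65X^4

∂Y/∂X = -65X^4 < 0 (assuming positive values)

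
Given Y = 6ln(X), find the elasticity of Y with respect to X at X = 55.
Elasticity = 1/ln(55) ≈ 0.2495

Elasticity = (dY/dX) · (X/Y)

dY/dX = 6/X
At X = 55: dY/dX = 6/55, Y = 6·ln(55)

Elasticity = (6/55) · (55 / (6·ln(55))) = 1/ln(55) ≈ 0.2495

Interpretation: for a small percentage change in X, the percentage change in Y is approximately 0.25 times as large.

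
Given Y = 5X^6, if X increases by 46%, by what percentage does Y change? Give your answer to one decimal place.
868.5%

For Y = 5X^6:
If X → X(1 + 0.46)
Then Y → Y · (1 + 0.46)^6
     ≈ Y · 9.6854

Percentage change = ((1 + 0.46)^6 − 1) × 100% ≈ 868.5%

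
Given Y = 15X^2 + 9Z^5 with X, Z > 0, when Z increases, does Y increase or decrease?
Y increases

Taking the partial derivative:
∂Y/∂Z = 45Z^4

∂Y/∂Z = 45Z^4 > 0 (assuming positive values)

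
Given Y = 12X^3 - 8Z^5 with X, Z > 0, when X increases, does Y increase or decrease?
Y increases

Taking the partial derivative:
∂Y/∂X = 36X^2

∂Y/∂X = 36X^2 > 0 (assuming positive values)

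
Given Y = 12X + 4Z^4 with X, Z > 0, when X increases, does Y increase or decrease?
Y increases

Taking the partial derivative:
∂Y/∂X = 12

∂Y/∂X = 12 > 0 (assuming positive values)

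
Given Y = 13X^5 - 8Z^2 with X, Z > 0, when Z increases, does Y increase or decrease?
Y decreases

Taking the partial derivative:
∂Y/∂Z = -16Z

∂Y/∂Z = -16Z < 0 (assuming positive values)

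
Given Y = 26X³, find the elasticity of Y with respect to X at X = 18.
Elasticity = 3

Elasticity = (dY/dX) · (X/Y)

dY/dX = 78·X²
At X = 18: dY/dX = 25272, Y = 151632

Elasticity = 25272 · (18 / 151632) = 3

Interpretation: for a small percentage change in X, the percentage change in Y is approximately 3.00 times as large.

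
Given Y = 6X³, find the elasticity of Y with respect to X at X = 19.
Elasticity = 3

Elasticity = (dY/dX) · (X/Y)

dY/dX = 18·X²
At X = 19: dY/dX = 6498, Y = 41154

Elasticity = 6498 · (19 / 41154) = 3

Interpretation: for a small percentage change in X, the percentage change in Y is approximately 3.00 times as large.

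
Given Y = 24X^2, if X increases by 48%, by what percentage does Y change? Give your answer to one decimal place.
119.0%

For Y = 24X^2:
If X → X(1 + 0.48)
Then Y → Y · (1 + 0.48)^2
     = Y · 2.1904

Percentage change = ((1 + 0.48)^2 − 1) × 100% ≈ 119.0%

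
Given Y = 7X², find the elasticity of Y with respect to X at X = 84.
Elasticity = 2

Elasticity = (dY/dX) · (X/Y)

dY/dX = 14·X
At X = 84: dY/dX = 1176, Y = 49392

Elasticity = 1176 · (84 / 49392) = 2

Interpretation: for a small percentage change in X, the percentage change in Y is approximately 2.00 times as large.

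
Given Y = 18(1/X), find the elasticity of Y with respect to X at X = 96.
Elasticity = -1

Elasticity = (dY/dX) · (X/Y)

dY/dX = -18/X²
At X = 96: dY/dX = -1/512, Y = 3/16

Elasticity = (-1/512) · (96 / (3/16)) = -1

Interpretation: for a small percentage change in X, the percentage change in Y is approximately -1.00 times as large.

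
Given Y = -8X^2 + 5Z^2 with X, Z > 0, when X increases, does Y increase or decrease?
Y decreases

Taking the partial derivative:
∂Y/∂X = -16X

∂Y/∂X = -16X < 0 (assuming positive values)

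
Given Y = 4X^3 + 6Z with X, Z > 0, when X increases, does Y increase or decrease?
Y increases

Taking the partial derivative:
∂Y/∂X = 12X^2

∂Y/∂X = 12X^2 > 0 (assuming positive values)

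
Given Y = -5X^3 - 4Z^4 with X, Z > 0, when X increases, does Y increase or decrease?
Y decreases

Taking the partial derivative:
∂Y/∂X = -15X^2

∂Y/∂X = -15X^2 < 0 (assuming positive values)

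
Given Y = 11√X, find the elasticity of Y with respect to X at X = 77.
Elasticity = 1/2

Elasticity = (dY/dX) · (X/Y)

dY/dX = 11/(2·√X)
At X = 77: dY/dX = √77/14, Y = 11·√77

Elasticity = (√77/14) · (77 / (11·√77)) = 1/2

Interpretation: for a small percentage change in X, the percentage change in Y is approximately 0.50 times as large.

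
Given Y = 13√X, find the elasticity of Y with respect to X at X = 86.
Elasticity = 1/2

Elasticity = (dY/dX) · (X/Y)

dY/dX = 13/(2·√X)
At X = 86: dY/dX = 13·√86/172, Y = 13·√86

Elasticity = (13·√86/172) · (86 / (13·√86)) = 1/2

Interpretation: for a small percentage change in X, the percentage change in Y is approximately 0.50 times as large.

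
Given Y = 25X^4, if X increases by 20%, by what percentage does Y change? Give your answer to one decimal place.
107.4%

For Y = 25X^4:
If X → X(1 + 0.2)
Then Y → Y · (1 + 0.2)^4
     = Y · 2.0736

Percentage change = ((1 + 0.2)^4 − 1) × 100% ≈ 107.4%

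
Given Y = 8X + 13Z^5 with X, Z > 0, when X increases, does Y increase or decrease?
Y increases

Taking the partial derivative:
∂Y/∂X = 8

∂Y/∂X = 8 > 0 (assuming positive values)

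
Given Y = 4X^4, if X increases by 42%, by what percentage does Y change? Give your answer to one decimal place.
306.6%

For Y = 4X^4:
If X → X(1 + 0.42)
Then Y → Y · (1 + 0.42)^4
     ≈ Y · 4.0659

Percentage change = ((1 + 0.42)^4 − 1) × 100% ≈ 306.6%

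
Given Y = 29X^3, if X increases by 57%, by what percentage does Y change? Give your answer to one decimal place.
287.0%

For Y = 29X^3:
If X → X(1 + 0.57)
Then Y → Y · (1 + 0.57)^3
     ≈ Y · 3.8699

Percentage change = ((1 + 0.57)^3 − 1) × 100% ≈ 287.0%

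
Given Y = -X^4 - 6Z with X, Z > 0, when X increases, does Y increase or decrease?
Y decreases

Taking the partial derivative:
∂Y/∂X = -4X^3

∂Y/∂X = -4X^3 < 0 (assuming positive values)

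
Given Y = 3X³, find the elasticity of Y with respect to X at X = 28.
Elasticity = 3

Elasticity = (dY/dX) · (X/Y)

dY/dX = 9·X²
At X = 28: dY/dX = 7056, Y = 65856

Elasticity = 7056 · (28 / 65856) = 3

Interpretation: for a small percentage change in X, the percentage change in Y is approximately 3.00 times as large.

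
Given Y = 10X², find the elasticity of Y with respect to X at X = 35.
Elasticity = 2

Elasticity = (dY/dX) · (X/Y)

dY/dX = 20·X
At X = 35: dY/dX = 700, Y = 12250

Elasticity = 700 · (35 / 12250) = 2

Interpretation: for a small percentage change in X, the percentage change in Y is approximately 2.00 times as large.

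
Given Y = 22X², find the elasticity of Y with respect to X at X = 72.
Elasticity = 2

Elasticity = (dY/dX) · (X/Y)

dY/dX = 44·X
At X = 72: dY/dX = 3168, Y = 114048

Elasticity = 3168 · (72 / 114048) = 2

Interpretation: for a small percentage change in X, the percentage change in Y is approximately 2.00 times as large.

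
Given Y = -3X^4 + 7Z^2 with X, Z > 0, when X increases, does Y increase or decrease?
Y decreases

Taking the partial derivative:
∂Y/∂X = -12X^3

∂Y/∂X = -12X^3 < 0 (assuming positive values)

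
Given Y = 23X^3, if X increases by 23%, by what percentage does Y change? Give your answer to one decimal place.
86.1%

For Y = 23X^3:
If X → X(1 + 0.23)
Then Y → Y · (1 + 0.23)^3
     ≈ Y · 1.8609

Percentage change = ((1 + 0.23)^3 − 1) × 100% ≈ 86.1%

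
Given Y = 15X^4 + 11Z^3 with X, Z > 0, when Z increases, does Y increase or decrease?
Y increases

Taking the partial derivative:
∂Y/∂Z = 33Z^2

∂Y/∂Z = 33Z^2 > 0 (assuming positive values)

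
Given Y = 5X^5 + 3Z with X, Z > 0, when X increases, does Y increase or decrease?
Y increases

Taking the partial derivative:
∂Y/∂X = 25X^4

∂Y/∂X = 25X^4 > 0 (assuming positive values)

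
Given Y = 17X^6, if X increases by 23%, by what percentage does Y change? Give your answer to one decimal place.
246.3%

For Y = 17X^6:
If X → X(1 + 0.23)
Then Y → Y · (1 + 0.23)^6
     ≈ Y · 3.4628

Percentage change = ((1 + 0.23)^6 − 1) × 100% ≈ 246.3%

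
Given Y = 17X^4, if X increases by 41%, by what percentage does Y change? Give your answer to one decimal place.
295.3%

For Y = 17X^4:
If X → X(1 + 0.41)
Then Y → Y · (1 + 0.41)^4
     ≈ Y · 3.9525

Percentage change = ((1 + 0.41)^4 − 1) × 100% ≈ 295.3%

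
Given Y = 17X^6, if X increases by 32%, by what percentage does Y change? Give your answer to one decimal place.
429.0%

For Y = 17X^6:
If X → X(1 + 0.32)
Then Y → Y · (1 + 0.32)^6
     ≈ Y · 5.2899

Percentage change = ((1 + 0.32)^6 − 1) × 100% ≈ 429.0%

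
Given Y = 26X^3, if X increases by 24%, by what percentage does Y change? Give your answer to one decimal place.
90.7%

For Y = 26X^3:
If X → X(1 + 0.24)
Then Y → Y · (1 + 0.24)^3
     ≈ Y · 1.9066

Percentage change = ((1 + 0.24)^3 − 1) × 100% ≈ 90.7%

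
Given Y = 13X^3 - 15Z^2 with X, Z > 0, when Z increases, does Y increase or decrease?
Y decreases

Taking the partial derivative:
∂Y/∂Z = -30Z

∂Y/∂Z = -30Z < 0 (assuming positive values)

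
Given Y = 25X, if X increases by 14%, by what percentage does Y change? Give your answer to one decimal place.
14.0%

For Y = 25X:
If X → X(1 + 0.14)
Then Y → Y · (1 + 0.14)^1
     = Y · 1.1400

Percentage change = ((1 + 0.14)^1 − 1) × 100% = 14.0%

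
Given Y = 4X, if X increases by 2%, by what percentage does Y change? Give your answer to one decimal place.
2.0%

For Y = 4X:
If X → X(1 + 0.02)
Then Y → Y · (1 + 0.02)^1
     = Y · 1.0200

Percentage change = ((1 + 0.02)^1 − 1) × 100% = 2.0%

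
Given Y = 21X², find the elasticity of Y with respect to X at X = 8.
Elasticity = 2

Elasticity = (dY/dX) · (X/Y)

dY/dX = 42·X
At X = 8: dY/dX = 336, Y = 1344

Elasticity = 336 · (8 / 1344) = 2

Interpretation: for a small percentage change in X, the percentage change in Y is approximately 2.00 times as large.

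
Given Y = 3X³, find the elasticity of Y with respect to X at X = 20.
Elasticity = 3

Elasticity = (dY/dX) · (X/Y)

dY/dX = 9·X²
At X = 20: dY/dX = 3600, Y = 24000

Elasticity = 3600 · (20 / 24000) = 3

Interpretation: for a small percentage change in X, the percentage change in Y is approximately 3.00 times as large.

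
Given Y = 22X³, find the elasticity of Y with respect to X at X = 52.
Elasticity = 3

Elasticity = (dY/dX) · (X/Y)

dY/dX = 66·X²
At X = 52: dY/dX = 178464, Y = 3093376

Elasticity = 178464 · (52 / 3093376) = 3

Interpretation: for a small percentage change in X, the percentage change in Y is approximately 3.00 times as large.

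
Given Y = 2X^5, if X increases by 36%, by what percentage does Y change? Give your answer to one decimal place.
365.3%

For Y = 2X^5:
If X → X(1 + 0.36)
Then Y → Y · (1 + 0.36)^5
     ≈ Y · 4.6526

Percentage change = ((1 + 0.36)^5 − 1) × 100% ≈ 365.3%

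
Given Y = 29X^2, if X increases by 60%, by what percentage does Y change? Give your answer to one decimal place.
156.0%

For Y = 29X^2:
If X → X(1 + 0.6)
Then Y → Y · (1 + 0.6)^2
     = Y · 2.5600

Percentage change = ((1 + 0.6)^2 − 1) × 100% = 156.0%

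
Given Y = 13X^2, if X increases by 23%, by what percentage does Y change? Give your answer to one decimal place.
51.3%

For Y = 13X^2:
If X → X(1 + 0.23)
Then Y → Y · (1 + 0.23)^2
     = Y · 1.5129

Percentage change = ((1 + 0.23)^2 − 1) × 100% ≈ 51.3%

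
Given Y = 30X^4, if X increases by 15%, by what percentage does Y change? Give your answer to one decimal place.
74.9%

For Y = 30X^4:
If X → X(1 + 0.15)
Then Y → Y · (1 + 0.15)^4
     ≈ Y · 1.7490

Percentage change = ((1 + 0.15)^4 − 1) × 100% ≈ 74.9%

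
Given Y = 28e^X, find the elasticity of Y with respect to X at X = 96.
Elasticity = 96

Elasticity = (dY/dX) · (X/Y)

dY/dX = 28·e^X
At X = 96: dY/dX = 28·e^96, Y = 28·e^96

Elasticity = (28·e^96) · (96 / (28·e^96)) = 96

Interpretation: for a small percentage change in X, the percentage change in Y is approximately 96.00 times as large.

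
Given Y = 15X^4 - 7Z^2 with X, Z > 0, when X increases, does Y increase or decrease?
Y increases

Taking the partial derivative:
∂Y/∂X = 60X^3

∂Y/∂X = 60X^3 > 0 (assuming positive values)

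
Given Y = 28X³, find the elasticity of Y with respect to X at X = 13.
Elasticity = 3

Elasticity = (dY/dX) · (X/Y)

dY/dX = 84·X²
At X = 13: dY/dX = 14196, Y = 61516

Elasticity = 14196 · (13 / 61516) = 3

Interpretation: for a small percentage change in X, the percentage change in Y is approximately 3.00 times as large.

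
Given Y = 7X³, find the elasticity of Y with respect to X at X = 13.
Elasticity = 3

Elasticity = (dY/dX) · (X/Y)

dY/dX = 21·X²
At X = 13: dY/dX = 3549, Y = 15379

Elasticity = 3549 · (13 / 15379) = 3

Interpretation: for a small percentage change in X, the percentage change in Y is approximately 3.00 times as large.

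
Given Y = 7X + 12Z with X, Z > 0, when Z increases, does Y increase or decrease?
Y increases

Taking the partial derivative:
∂Y/∂Z = 12

∂Y/∂Z = 12 > 0 (assuming positive values)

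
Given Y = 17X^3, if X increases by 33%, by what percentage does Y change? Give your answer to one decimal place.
135.3%

For Y = 17X^3:
If X → X(1 + 0.33)
Then Y → Y · (1 + 0.33)^3
     ≈ Y · 2.3526

Percentage change = ((1 + 0.33)^3 − 1) × 100% ≈ 135.3%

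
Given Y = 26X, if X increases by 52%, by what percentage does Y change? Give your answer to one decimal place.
52.0%

For Y = 26X:
If X → X(1 + 0.52)
Then Y → Y · (1 + 0.52)^1
     = Y · 1.5200

Percentage change = ((1 + 0.52)^1 − 1) × 100% = 52.0%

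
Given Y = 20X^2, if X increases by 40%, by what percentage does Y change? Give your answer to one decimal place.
96.0%

For Y = 20X^2:
If X → X(1 + 0.4)
Then Y → Y · (1 + 0.4)^2
     = Y · 1.9600

Percentage change = ((1 + 0.4)^2 − 1) × 100% = 96.0%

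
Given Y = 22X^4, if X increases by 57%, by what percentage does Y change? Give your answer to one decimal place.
507.6%

For Y = 22X^4:
If X → X(1 + 0.57)
Then Y → Y · (1 + 0.57)^4
     ≈ Y · 6.0757

Percentage change = ((1 + 0.57)^4 − 1) × 100% ≈ 507.6%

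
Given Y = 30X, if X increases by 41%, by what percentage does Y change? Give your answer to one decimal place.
41.0%

For Y = 30X:
If X → X(1 + 0.41)
Then Y → Y · (1 + 0.41)^1
     = Y · 1.4100

Percentage change = ((1 + 0.41)^1 − 1) × 100% = 41.0%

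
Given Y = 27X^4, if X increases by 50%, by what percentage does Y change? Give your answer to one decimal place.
406.3%

For Y = 27X^4:
If X → X(1 + 0.5)
Then Y → Y · (1 + 0.5)^4
     = Y · 5.0625

Percentage change = ((1 + 0.5)^4 − 1) × 100% ≈ 406.3%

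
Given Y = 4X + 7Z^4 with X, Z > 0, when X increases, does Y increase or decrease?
Y increases

Taking the partial derivative:
∂Y/∂X = 4

∂Y/∂X = 4 > 0 (assuming positive values)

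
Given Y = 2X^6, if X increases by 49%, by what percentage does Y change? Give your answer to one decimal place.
994.3%

For Y = 2X^6:
If X → X(1 + 0.49)
Then Y → Y · (1 + 0.49)^6
     ≈ Y · 10.9425

Percentage change = ((1 + 0.49)^6 − 1) × 100% ≈ 994.3%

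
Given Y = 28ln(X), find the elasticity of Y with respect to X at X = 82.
Elasticity = 1/ln(82) ≈ 0.2269

Elasticity = (dY/dX) · (X/Y)

dY/dX = 28/X
At X = 82: dY/dX = 14/41, Y = 28·ln(82)

Elasticity = (14/41) · (82 / (28·ln(82))) = 1/ln(82) ≈ 0.2269

Interpretation: for a small percentage change in X, the percentage change in Y is approximately 0.23 times as large.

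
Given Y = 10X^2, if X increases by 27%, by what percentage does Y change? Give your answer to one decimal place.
61.3%

For Y = 10X^2:
If X → X(1 + 0.27)
Then Y → Y · (1 + 0.27)^2
     = Y · 1.6129

Percentage change = ((1 + 0.27)^2 − 1) × 100% ≈ 61.3%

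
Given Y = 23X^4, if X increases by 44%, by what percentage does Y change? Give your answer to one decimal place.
330.0%

For Y = 23X^4:
If X → X(1 + 0.44)
Then Y → Y · (1 + 0.44)^4
     ≈ Y · 4.2998

Percentage change = ((1 + 0.44)^4 − 1) × 100% ≈ 330.0%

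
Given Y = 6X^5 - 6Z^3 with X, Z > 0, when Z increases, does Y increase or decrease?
Y decreases

Taking the partial derivative:
∂Y/∂Z = -18Z^2

∂Y/∂Z = -18Z^2 < 0 (assuming positive values)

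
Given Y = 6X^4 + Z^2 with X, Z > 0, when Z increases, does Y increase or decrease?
Y increases

Taking the partial derivative:
∂Y/∂Z = 2Z

∂Y/∂Z = 2Z > 0 (assuming positive values)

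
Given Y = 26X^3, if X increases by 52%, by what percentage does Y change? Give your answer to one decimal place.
251.2%

For Y = 26X^3:
If X → X(1 + 0.52)
Then Y → Y · (1 + 0.52)^3
     ≈ Y · 3.5118

Percentage change = ((1 + 0.52)^3 − 1) × 100% ≈ 251.2%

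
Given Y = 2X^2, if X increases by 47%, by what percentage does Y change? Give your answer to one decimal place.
116.1%

For Y = 2X^2:
If X → X(1 + 0.47)
Then Y → Y · (1 + 0.47)^2
     = Y · 2.1609

Percentage change = ((1 + 0.47)^2 − 1) × 100% ≈ 116.1%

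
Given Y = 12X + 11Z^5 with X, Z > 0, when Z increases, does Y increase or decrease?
Y increases

Taking the partial derivative:
∂Y/∂Z = 55Z^4

∂Y/∂Z = 55Z^4 > 0 (assuming positive values)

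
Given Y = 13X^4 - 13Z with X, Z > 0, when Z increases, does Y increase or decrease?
Y decreases

Taking the partial derivative:
∂Y/∂Z = -13

∂Y/∂Z = -13 < 0 (assuming positive values)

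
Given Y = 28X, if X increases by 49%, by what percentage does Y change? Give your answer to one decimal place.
49.0%

For Y = 28X:
If X → X(1 + 0.49)
Then Y → Y · (1 + 0.49)^1
     = Y · 1.4900

Percentage change = ((1 + 0.49)^1 − 1) × 100% = 49.0%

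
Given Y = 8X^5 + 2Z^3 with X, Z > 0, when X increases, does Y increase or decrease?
Y increases

Taking the partial derivative:
∂Y/∂X = 40X^4

∂Y/∂X = 40X^4 > 0 (assuming positive values)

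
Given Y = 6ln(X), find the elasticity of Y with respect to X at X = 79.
Elasticity = 1/ln(79) ≈ 0.2289

Elasticity = (dY/dX) · (X/Y)

dY/dX = 6/X
At X = 79: dY/dX = 6/79, Y = 6·ln(79)

Elasticity = (6/79) · (79 / (6·ln(79))) = 1/ln(79) ≈ 0.2289

Interpretation: for a small percentage change in X, the percentage change in Y is approximately 0.23 times as large.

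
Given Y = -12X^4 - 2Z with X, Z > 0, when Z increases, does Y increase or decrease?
Y decreases

Taking the partial derivative:
∂Y/∂Z = -2

∂Y/∂Z = -2 < 0 (assuming positive values)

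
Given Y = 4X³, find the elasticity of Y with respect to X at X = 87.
Elasticity = 3

Elasticity = (dY/dX) · (X/Y)

dY/dX = 12·X²
At X = 87: dY/dX = 90828, Y = 2634012

Elasticity = 90828 · (87 / 2634012) = 3

Interpretation: for a small percentage change in X, the percentage change in Y is approximately 3.00 times as large.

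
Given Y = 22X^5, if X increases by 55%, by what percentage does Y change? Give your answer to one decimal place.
794.7%

For Y = 22X^5:
If X → X(1 + 0.55)
Then Y → Y · (1 + 0.55)^5
     ≈ Y · 8.9466

Percentage change = ((1 + 0.55)^5 − 1) × 100% ≈ 794.7%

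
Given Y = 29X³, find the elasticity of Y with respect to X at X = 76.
Elasticity = 3

Elasticity = (dY/dX) · (X/Y)

dY/dX = 87·X²
At X = 76: dY/dX = 502512, Y = 12730304

Elasticity = 502512 · (76 / 12730304) = 3

Interpretation: for a small percentage change in X, the percentage change in Y is approximately 3.00 times as large.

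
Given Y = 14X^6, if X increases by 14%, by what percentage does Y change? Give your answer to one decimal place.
119.5%

For Y = 14X^6:
If X → X(1 + 0.14)
Then Y → Y · (1 + 0.14)^6
     ≈ Y · 2.1950

Percentage change = ((1 + 0.14)^6 − 1) × 100% ≈ 119.5%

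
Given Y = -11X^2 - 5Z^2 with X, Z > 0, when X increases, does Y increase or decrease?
Y decreases

Taking the partial derivative:
∂Y/∂X = -22X

∂Y/∂X = -22X < 0 (assuming positive values)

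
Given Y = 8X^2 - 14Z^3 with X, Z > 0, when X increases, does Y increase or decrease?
Y increases

Taking the partial derivative:
∂Y/∂X = 16X

∂Y/∂X = 16X > 0 (assuming positive values)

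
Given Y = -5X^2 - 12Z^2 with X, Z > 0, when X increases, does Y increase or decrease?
Y decreases

Taking the partial derivative:
∂Y/∂X = -10X

∂Y/∂X = -10X < 0 (assuming positive values)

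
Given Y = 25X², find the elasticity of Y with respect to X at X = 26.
Elasticity = 2

Elasticity = (dY/dX) · (X/Y)

dY/dX = 50·X
At X = 26: dY/dX = 1300, Y = 16900

Elasticity = 1300 · (26 / 16900) = 2

Interpretation: for a small percentage change in X, the percentage change in Y is approximately 2.00 times as large.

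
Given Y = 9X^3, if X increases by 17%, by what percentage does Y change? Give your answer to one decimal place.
60.2%

For Y = 9X^3:
If X → X(1 + 0.17)
Then Y → Y · (1 + 0.17)^3
     ≈ Y · 1.6016

Percentage change = ((1 + 0.17)^3 − 1) × 100% ≈ 60.2%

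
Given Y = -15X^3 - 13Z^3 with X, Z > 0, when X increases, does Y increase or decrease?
Y decreases

Taking the partial derivative:
∂Y/∂X = -45X^2

∂Y/∂X = -45X^2 < 0 (assuming positive values)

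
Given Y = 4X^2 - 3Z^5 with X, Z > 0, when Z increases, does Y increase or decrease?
Y decreases

Taking the partial derivative:
∂Y/∂Z = -15Z^4

∂Y/∂Z = -15Z^4 < 0 (assuming positive values)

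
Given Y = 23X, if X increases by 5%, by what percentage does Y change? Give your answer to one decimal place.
5.0%

For Y = 23X:
If X → X(1 + 0.05)
Then Y → Y · (1 + 0.05)^1
     = Y · 1.0500

Percentage change = ((1 + 0.05)^1 − 1) × 100% = 5.0%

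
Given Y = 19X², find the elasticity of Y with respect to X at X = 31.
Elasticity = 2

Elasticity = (dY/dX) · (X/Y)

dY/dX = 38·X
At X = 31: dY/dX = 1178, Y = 18259

Elasticity = 1178 · (31 / 18259) = 2

Interpretation: for a small percentage change in X, the percentage change in Y is approximately 2.00 times as large.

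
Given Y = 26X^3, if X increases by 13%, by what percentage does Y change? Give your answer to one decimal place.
44.3%

For Y = 26X^3:
If X → X(1 + 0.13)
Then Y → Y · (1 + 0.13)^3
     ≈ Y · 1.4429

Percentage change = ((1 + 0.13)^3 − 1) × 100% ≈ 44.3%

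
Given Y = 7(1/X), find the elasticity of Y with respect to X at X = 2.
Elasticity = -1

Elasticity = (dY/dX) · (X/Y)

dY/dX = -7/X²
At X = 2: dY/dX = -7/4, Y = 7/2

Elasticity = (-7/4) · (2 / (7/2)) = -1

Interpretation: for a small percentage change in X, the percentage change in Y is approximately -1.00 times as large.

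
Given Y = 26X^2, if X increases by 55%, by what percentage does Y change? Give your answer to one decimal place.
140.3%

For Y = 26X^2:
If X → X(1 + 0.55)
Then Y → Y · (1 + 0.55)^2
     = Y · 2.4025

Percentage change = ((1 + 0.55)^2 − 1) × 100% ≈ 140.3%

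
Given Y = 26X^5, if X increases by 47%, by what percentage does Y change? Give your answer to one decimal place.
586.4%

For Y = 26X^5:
If X → X(1 + 0.47)
Then Y → Y · (1 + 0.47)^5
     ≈ Y · 6.8641

Percentage change = ((1 + 0.47)^5 − 1) × 100% ≈ 586.4%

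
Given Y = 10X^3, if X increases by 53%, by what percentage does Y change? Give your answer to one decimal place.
258.2%

For Y = 10X^3:
If X → X(1 + 0.53)
Then Y → Y · (1 + 0.53)^3
     ≈ Y · 3.5816

Percentage change = ((1 + 0.53)^3 − 1) × 100% ≈ 258.2%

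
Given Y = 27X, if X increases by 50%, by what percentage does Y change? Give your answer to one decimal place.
50.0%

For Y = 27X:
If X → X(1 + 0.5)
Then Y → Y · (1 + 0.5)^1
     = Y · 1.5000

Percentage change = ((1 + 0.5)^1 − 1) × 100% = 50.0%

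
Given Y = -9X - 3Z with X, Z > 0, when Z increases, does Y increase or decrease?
Y decreases

Taking the partial derivative:
∂Y/∂Z = -3

∂Y/∂Z = -3 < 0 (assuming positive values)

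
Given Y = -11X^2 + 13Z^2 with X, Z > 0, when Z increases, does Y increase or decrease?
Y increases

Taking the partial derivative:
∂Y/∂Z = 26Z

∂Y/∂Z = 26Z > 0 (assuming positive values)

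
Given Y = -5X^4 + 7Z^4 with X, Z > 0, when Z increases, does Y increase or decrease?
Y increases

Taking the partial derivative:
∂Y/∂Z = 28Z^3

∂Y/∂Z = 28Z^3 > 0 (assuming positive values)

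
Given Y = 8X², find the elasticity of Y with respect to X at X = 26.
Elasticity = 2

Elasticity = (dY/dX) · (X/Y)

dY/dX = 16·X
At X = 26: dY/dX = 416, Y = 5408

Elasticity = 416 · (26 / 5408) = 2

Interpretation: for a small percentage change in X, the percentage change in Y is approximately 2.00 times as large.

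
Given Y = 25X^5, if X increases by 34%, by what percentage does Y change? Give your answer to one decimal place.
332.0%

For Y = 25X^5:
If X → X(1 + 0.34)
Then Y → Y · (1 + 0.34)^5
     ≈ Y · 4.3204

Percentage change = ((1 + 0.34)^5 − 1) × 100% ≈ 332.0%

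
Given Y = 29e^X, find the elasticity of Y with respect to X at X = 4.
Elasticity = 4

Elasticity = (dY/dX) · (X/Y)

dY/dX = 29·e^X
At X = 4: dY/dX = 29·e^4, Y = 29·e^4

Elasticity = (29·e^4) · (4 / (29·e^4)) = 4

Interpretation: for a small percentage change in X, the percentage change in Y is approximately 4.00 times as large.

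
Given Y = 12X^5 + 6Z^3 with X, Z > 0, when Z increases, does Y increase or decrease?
Y increases

Taking the partial derivative:
∂Y/∂Z = 18Z^2

∂Y/∂Z = 18Z^2 > 0 (assuming positive values)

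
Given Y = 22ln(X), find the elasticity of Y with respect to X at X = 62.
Elasticity = 1/ln(62) ≈ 0.2423

Elasticity = (dY/dX) · (X/Y)

dY/dX = 22/X
At X = 62: dY/dX = 11/31, Y = 22·ln(62)

Elasticity = (11/31) · (62 / (22·ln(62))) = 1/ln(62) ≈ 0.2423

Interpretation: for a small percentage change in X, the percentage change in Y is approximately 0.24 times as large.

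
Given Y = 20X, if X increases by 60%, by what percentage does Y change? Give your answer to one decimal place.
60.0%

For Y = 20X:
If X → X(1 + 0.6)
Then Y → Y · (1 + 0.6)^1
     = Y · 1.6000

Percentage change = ((1 + 0.6)^1 − 1) × 100% = 60.0%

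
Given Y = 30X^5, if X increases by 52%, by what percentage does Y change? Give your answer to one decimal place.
711.4%

For Y = 30X^5:
If X → X(1 + 0.52)
Then Y → Y · (1 + 0.52)^5
     ≈ Y · 8.1137

Percentage change = ((1 + 0.52)^5 − 1) × 100% ≈ 711.4%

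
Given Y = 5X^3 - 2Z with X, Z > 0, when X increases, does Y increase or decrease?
Y increases

Taking the partial derivative:
∂Y/∂X = 15X^2

∂Y/∂X = 15X^2 > 0 (assuming positive values)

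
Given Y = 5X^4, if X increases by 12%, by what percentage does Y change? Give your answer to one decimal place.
57.4%

For Y = 5X^4:
If X → X(1 + 0.12)
Then Y → Y · (1 + 0.12)^4
     ≈ Y · 1.5735

Percentage change = ((1 + 0.12)^4 − 1) × 100% ≈ 57.4%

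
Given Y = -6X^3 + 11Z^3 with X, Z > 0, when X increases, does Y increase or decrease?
Y decreases

Taking the partial derivative:
∂Y/∂X = -18X^2

∂Y/∂X = -18X^2 < 0 (assuming positive values)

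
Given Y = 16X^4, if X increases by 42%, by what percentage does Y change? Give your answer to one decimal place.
306.6%

For Y = 16X^4:
If X → X(1 + 0.42)
Then Y → Y · (1 + 0.42)^4
     ≈ Y · 4.0659

Percentage change = ((1 + 0.42)^4 − 1) × 100% ≈ 306.6%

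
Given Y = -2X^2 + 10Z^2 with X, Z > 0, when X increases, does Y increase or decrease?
Y decreases

Taking the partial derivative:
∂Y/∂X = -4X

∂Y/∂X = -4X < 0 (assuming positive values)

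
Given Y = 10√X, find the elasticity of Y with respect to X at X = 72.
Elasticity = 1/2

Elasticity = (dY/dX) · (X/Y)

dY/dX = 5/√X
At X = 72: dY/dX = 5·√2/12, Y = 60·√2

Elasticity = (5·√2/12) · (72 / (60·√2)) = 1/2

Interpretation: for a small percentage change in X, the percentage change in Y is approximately 0.50 times as large.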